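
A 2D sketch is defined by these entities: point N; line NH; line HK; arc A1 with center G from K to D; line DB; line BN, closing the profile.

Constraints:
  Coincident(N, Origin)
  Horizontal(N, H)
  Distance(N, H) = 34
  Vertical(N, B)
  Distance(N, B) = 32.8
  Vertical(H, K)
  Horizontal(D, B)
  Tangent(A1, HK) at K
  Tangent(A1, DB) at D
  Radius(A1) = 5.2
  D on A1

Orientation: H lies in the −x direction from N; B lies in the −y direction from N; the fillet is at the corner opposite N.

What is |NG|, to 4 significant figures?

39.89

N is at the origin; NH is horizontal with |NH| = 34.0 and H on the −x side, so H = (-34.00, 0.000). N and B share the same x with |NB| = 32.8 and B on the −y side, so B = (0.000, -32.80). The virtual corner opposite N is at (-34.00, -32.80). A1 meets HK tangentially, so GK is at right angles to HK and tangency of A1 to DB means the radius GD is perpendicular to DB, with radius 5.2, so the center G sits 5.2 in from both sides at G = (-28.80, -27.60). Then |NG| = |G − N| = 39.89.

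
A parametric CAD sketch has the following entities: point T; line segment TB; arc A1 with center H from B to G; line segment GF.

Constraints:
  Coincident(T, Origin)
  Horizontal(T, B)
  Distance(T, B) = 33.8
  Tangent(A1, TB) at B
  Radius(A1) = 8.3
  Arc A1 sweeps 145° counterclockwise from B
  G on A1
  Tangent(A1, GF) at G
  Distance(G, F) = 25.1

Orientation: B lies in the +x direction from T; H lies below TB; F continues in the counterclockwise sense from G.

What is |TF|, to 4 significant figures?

57.71

T is at the origin; T and B share the same y with |TB| = 33.8 and B on the +x side, so B = (33.80, 0.000). The tangent condition forces HB to be normal to TB, so H = B + (0, -8.3) = (33.80, -8.300). On A1, B sits at bearing 90° from H; a 145° counterclockwise sweep puts G at bearing 235°, so G = H + 8.3·(cos 235°, sin 235°) = (29.04, -15.10). Since A1 is tangent to GF there, HG ⟂ GF, so GF runs along (−sin 235°, cos 235°); with |GF| = 25.1, F = (49.60, -29.50). Then |TF| = |F − T| = 57.71.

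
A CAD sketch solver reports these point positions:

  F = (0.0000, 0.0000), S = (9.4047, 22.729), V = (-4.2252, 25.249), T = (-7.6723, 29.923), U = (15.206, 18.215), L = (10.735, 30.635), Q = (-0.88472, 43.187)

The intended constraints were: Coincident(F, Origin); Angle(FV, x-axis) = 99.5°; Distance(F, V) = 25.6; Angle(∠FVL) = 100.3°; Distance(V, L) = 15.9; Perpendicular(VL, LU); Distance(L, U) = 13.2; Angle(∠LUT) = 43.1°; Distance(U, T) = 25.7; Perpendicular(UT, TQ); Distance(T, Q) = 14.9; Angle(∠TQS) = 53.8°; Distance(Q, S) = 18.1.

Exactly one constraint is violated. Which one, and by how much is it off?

Distance(Q, S) = 18.1 — off by 4.80.

F = (0.00, 0.00) ✓; FV at 99.50° ✓; |FV| = 25.60 ✓; ∠FVL = 100.3° ✓; |VL| = 15.90 ✓; ∠(VL, LU) = 90.00° ✓; |LU| = 13.20 ✓; ∠LUT = 43.10° ✓; |UT| = 25.70 ✓; ∠(UT, TQ) = 90.00° ✓; |TQ| = 14.90 ✓; ∠TQS = 53.80° ✓; |QS| = 22.90 ✗.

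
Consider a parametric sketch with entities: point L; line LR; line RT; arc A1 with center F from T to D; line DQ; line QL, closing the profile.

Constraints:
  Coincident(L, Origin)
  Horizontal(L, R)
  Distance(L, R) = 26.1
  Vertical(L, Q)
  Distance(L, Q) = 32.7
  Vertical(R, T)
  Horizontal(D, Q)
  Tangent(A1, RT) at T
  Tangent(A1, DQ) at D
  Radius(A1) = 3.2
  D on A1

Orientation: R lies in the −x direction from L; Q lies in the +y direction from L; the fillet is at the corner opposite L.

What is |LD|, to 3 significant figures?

39.9

The virtual corner opposite L is at (-26.1, 32.7). A1 meets RT tangentially, so FT is at right angles to RT and the tangent condition forces FD to be normal to DQ, with radius 3.2, so the center F sits 3.2 in from both sides at F = (-22.9, 29.5). That places the tangent points at T = (-26.1, 29.5) on RT and D = (-22.9, 32.7) on DQ. Then |LD| = |D − L| = 39.9.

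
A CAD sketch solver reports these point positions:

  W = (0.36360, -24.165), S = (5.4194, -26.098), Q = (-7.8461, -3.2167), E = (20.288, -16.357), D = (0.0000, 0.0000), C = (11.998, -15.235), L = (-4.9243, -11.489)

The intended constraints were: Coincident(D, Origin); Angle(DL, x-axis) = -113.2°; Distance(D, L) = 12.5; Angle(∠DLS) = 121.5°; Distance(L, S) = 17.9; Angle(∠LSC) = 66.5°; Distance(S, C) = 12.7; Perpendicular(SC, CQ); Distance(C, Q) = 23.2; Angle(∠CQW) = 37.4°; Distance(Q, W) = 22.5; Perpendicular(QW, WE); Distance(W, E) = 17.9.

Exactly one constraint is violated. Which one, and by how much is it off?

Distance(W, E) = 17.9 — off by 3.50.

D = (0.00, 0.00) ✓; DL at -113.2° ✓; |DL| = 12.50 ✓; ∠DLS = 121.5° ✓; |LS| = 17.90 ✓; ∠LSC = 66.50° ✓; |SC| = 12.70 ✓; ∠(SC, CQ) = 90.00° ✓; |CQ| = 23.20 ✓; ∠CQW = 37.40° ✓; |QW| = 22.50 ✓; ∠(QW, WE) = 90.00° ✓; |WE| = 21.40 ✗.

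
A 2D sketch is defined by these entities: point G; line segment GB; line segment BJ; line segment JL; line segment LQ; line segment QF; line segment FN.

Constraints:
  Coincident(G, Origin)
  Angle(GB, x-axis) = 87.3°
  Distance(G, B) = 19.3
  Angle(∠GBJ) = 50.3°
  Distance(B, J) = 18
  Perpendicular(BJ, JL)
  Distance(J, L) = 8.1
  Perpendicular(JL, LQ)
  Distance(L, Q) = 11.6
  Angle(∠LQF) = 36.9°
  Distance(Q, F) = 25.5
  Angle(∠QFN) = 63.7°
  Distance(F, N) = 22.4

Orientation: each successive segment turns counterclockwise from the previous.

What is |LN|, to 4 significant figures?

14.55

G is at the origin; GB runs at 87.3° with length 19.3, so B = (0.9092, 19.28). ∠GBJ = 50.3° gives BJ at -143.0° from the x-axis; with |BJ| = 18.0, J = (-13.47, 8.446). BJ is perpendicular to JL, so JL runs at -53.00°; with |JL| = 8.1, L = (-8.592, 1.977). JL ⟂ LQ, so LQ runs at 37.00°; with |LQ| = 11.6, Q = (0.6726, 8.958). ∠LQF = 36.9° gives QF at -179.9° from the x-axis; with |QF| = 25.5, F = (-24.83, 8.914). ∠QFN = 63.7° gives FN at -63.60° from the x-axis; with |FN| = 22.4, N = (-14.87, -11.15). Then |LN| = |N − L| = 14.55.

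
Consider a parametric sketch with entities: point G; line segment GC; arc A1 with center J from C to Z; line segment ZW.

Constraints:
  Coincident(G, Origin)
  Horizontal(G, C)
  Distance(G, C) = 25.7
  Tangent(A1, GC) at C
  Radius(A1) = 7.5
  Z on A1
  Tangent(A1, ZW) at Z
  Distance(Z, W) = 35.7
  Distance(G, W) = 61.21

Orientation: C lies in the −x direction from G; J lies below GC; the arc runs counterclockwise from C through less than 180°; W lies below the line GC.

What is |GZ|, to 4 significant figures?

32.23

Checks: |JZ| = 7.500 ✓; ∠(JZ, ZW) = 90.00° ✓; |ZW| = 35.70 ✓; |GW| = 61.21 ✓.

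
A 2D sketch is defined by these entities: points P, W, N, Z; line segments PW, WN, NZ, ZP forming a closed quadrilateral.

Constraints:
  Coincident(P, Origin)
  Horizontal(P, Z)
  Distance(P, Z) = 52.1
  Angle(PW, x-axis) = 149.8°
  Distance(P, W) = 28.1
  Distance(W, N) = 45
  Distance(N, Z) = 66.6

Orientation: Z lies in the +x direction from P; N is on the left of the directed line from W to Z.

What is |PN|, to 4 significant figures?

48.06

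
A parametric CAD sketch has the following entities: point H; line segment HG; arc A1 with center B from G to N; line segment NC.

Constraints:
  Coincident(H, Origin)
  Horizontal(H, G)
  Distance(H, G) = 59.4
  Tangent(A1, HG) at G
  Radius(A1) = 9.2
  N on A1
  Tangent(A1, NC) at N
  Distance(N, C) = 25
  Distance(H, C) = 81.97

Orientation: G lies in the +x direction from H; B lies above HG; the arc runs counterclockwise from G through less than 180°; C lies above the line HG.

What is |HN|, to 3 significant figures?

68.4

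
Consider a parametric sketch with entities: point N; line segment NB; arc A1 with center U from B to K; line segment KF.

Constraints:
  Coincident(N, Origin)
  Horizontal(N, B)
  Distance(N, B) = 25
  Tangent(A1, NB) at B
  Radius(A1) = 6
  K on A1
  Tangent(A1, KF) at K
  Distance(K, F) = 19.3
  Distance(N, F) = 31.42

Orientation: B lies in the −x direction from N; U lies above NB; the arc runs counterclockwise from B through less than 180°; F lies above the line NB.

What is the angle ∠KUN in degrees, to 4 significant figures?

12.73°

Checks: |UK| = 6.000 ✓; ∠(UK, KF) = 90.00° ✓; |KF| = 19.30 ✓; |NF| = 31.42 ✓.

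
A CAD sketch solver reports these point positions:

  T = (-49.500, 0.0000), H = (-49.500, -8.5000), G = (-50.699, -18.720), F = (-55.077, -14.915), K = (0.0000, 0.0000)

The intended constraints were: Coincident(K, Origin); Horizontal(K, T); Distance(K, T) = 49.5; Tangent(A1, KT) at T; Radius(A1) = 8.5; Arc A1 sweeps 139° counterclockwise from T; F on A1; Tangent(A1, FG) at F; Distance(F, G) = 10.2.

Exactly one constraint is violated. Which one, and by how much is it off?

Distance(F, G) = 10.2 — off by 4.40.

K = (0.00, 0.00) ✓; K.y = 0.00, T.y = 0.00 ✓; |KT| = 49.50 ✓; ∠(HT, TK) = 90.00° ✓; |HT| = 8.500 ✓; bearing(H→F) − bearing(H→T) = 139.0° ✓; |HF| = 8.500 ✓; ∠(HF, FG) = 89.99° ✓; |FG| = 5.800 ✗.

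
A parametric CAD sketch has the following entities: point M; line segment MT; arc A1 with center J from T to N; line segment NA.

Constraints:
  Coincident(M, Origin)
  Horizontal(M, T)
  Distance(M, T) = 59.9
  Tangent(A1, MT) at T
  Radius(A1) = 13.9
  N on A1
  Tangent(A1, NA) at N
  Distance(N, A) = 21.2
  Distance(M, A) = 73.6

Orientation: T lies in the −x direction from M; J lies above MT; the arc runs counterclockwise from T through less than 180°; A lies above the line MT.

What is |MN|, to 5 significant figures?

54.017

Checks: ∠(JT, TM) = 90.00° ✓; |JT| = 13.90 ✓; |JN| = 13.90 ✓; ∠(JN, NA) = 90.00° ✓; |NA| = 21.20 ✓; |MA| = 73.60 ✓.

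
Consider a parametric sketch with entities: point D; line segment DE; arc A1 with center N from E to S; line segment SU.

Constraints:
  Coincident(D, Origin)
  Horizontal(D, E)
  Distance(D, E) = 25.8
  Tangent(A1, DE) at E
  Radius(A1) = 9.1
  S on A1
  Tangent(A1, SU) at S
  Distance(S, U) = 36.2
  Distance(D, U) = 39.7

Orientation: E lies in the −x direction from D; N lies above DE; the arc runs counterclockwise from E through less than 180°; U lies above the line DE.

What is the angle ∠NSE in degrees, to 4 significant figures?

55.70°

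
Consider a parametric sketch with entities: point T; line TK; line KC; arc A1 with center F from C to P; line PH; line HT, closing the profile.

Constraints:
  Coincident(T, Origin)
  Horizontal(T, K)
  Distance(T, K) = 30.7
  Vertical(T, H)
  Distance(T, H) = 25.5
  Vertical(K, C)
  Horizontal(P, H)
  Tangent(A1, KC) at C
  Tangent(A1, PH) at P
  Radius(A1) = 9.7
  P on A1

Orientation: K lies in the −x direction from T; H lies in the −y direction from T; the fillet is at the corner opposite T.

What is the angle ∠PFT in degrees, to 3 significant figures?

127°

The virtual corner opposite T is at (-30.7, -25.5). A1 meets KC tangentially, so FC is at right angles to KC and tangency of A1 to PH means the radius FP is perpendicular to PH, with radius 9.7, so the center F sits 9.7 in from both sides at F = (-21.0, -15.8). That places the tangent points at C = (-30.7, -15.8) on KC and P = (-21.0, -25.5) on PH. Then cos ∠PFT = FP·FT / (|FP||FT|), giving 127°.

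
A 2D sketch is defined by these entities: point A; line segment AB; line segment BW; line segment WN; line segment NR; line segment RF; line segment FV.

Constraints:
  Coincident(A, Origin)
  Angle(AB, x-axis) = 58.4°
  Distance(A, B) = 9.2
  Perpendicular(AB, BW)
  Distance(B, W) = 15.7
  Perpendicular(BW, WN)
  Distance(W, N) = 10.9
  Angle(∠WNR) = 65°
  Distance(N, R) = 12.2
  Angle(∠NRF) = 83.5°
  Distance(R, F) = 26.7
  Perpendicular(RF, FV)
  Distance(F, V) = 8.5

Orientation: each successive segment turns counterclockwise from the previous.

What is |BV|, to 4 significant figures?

28.74

∠NRF = 83.5° gives RF at 89.90° from the x-axis; with |RF| = 26.7, F = (-2.097, 32.08). RF ⟂ FV, so FV runs at 179.9°; with |FV| = 8.5, V = (-10.60, 32.09). Then |BV| = |V − B| = 28.74.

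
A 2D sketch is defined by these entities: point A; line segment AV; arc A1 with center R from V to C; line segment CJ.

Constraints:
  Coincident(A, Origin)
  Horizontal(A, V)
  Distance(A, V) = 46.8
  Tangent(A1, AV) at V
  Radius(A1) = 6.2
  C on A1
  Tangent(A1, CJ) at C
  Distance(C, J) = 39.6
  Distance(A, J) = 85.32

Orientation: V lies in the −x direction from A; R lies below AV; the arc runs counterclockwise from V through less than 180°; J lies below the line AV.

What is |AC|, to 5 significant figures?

50.884

A is at the origin; A and V share the same y with |AV| = 46.8 and V on the −x side, so V = (-46.800, 0.0000). A1 meets AV tangentially, so RV is at right angles to AV, so R = V + (0, -6.2) = (-46.800, -6.2000). Since RC ⟂ CJ (tangency), |RJ| = √(6.2² + 39.6²) = 40.082 regardless of where C sits on A1. So J lies on both circle(A, 85.32) and circle(R, 40.082); the below-AV intersection is J = (-80.781, -27.458). C is the foot of the tangent from J: C = (-50.862, -1.5156).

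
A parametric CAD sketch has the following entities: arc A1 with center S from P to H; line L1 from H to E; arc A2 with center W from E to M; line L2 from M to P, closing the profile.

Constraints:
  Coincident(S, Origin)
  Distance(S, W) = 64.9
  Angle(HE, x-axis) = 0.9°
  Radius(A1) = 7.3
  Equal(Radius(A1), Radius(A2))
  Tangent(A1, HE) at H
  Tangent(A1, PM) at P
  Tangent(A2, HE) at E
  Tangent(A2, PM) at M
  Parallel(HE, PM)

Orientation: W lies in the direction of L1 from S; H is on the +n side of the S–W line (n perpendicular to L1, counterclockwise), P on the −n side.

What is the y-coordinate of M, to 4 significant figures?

-6.280

The slot axis is L1's direction at 0.9°, so u = (cos 0.9°, sin 0.9°) = (0.9999, 0.01571) and n = (−sin 0.9°, cos 0.9°) = (-0.01571, 0.9999). S is at the origin and W lies 64.9 along u from S, so W = 64.9·u = (64.89, 1.019). Tangency of A1 to both parallel lines with radius 7.3 puts H and P at S ± 7.3·n: H = (-0.1147, 7.299), P = (0.1147, -7.299). Equal radii place E and M the same way about W: E = W + 7.3·n = (64.78, 8.319), M = W − 7.3·n = (65.01, -6.280). So M.y = -6.280.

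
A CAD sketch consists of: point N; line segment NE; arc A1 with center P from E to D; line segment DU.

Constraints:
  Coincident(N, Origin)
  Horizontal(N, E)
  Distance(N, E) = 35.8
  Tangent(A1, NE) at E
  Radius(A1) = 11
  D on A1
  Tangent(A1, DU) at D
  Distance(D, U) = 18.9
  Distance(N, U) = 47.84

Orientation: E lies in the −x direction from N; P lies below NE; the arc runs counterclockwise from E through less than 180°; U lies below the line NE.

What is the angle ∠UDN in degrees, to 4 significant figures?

77.78°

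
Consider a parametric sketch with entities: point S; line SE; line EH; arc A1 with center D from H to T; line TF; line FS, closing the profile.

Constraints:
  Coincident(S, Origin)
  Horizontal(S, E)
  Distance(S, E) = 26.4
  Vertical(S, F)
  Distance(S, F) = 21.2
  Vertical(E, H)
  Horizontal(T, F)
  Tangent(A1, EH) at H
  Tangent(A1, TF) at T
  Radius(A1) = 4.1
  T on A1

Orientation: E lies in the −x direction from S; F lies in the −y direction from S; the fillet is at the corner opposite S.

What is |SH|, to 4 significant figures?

31.45

S is at the origin; S and E share the same y with |SE| = 26.4 and E on the −x side, so E = (-26.40, 0.000). S and F share the same x with |SF| = 21.2 and F on the −y side, so F = (0.000, -21.20). The virtual corner opposite S is at (-26.40, -21.20). A1 meets EH tangentially, so DH is at right angles to EH and the tangent condition forces DT to be normal to TF, with radius 4.1, so the center D sits 4.1 in from both sides at D = (-22.30, -17.10). That places the tangent points at H = (-26.40, -17.10) on EH and T = (-22.30, -21.20) on TF. Then |SH| = |H − S| = 31.45.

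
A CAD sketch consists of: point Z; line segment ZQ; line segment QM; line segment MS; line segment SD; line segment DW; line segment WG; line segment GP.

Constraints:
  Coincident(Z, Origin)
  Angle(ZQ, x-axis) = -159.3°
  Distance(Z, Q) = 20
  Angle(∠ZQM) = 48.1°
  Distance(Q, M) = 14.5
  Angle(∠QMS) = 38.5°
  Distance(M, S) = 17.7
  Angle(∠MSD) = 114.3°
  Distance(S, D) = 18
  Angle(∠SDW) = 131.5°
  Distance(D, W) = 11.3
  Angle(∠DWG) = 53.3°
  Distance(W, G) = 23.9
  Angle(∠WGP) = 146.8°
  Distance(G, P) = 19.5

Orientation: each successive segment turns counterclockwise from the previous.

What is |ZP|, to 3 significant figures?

2.68

Z is at the origin; ZQ runs at -159.3° with length 20.0, so Q = (-18.7, -7.07). ∠ZQM = 48.1° gives QM at -27.4° from the x-axis; with |QM| = 14.5, M = (-5.84, -13.7). ∠QMS = 38.5° gives MS at 114° from the x-axis; with |MS| = 17.7, S = (-13.1, 2.41). ∠MSD = 114.3° gives SD at 180° from the x-axis; with |SD| = 18.0, D = (-31.1, 2.48). ∠SDW = 131.5° gives DW at -132° from the x-axis; with |DW| = 11.3, W = (-38.6, -5.96). ∠DWG = 53.3° gives WG at -5.00° from the x-axis; with |WG| = 23.9, G = (-14.8, -8.04). ∠WGP = 146.8° gives GP at 28.2° from the x-axis; with |GP| = 19.5, P = (2.41, 1.17). Then |ZP| = |P − Z| = 2.68.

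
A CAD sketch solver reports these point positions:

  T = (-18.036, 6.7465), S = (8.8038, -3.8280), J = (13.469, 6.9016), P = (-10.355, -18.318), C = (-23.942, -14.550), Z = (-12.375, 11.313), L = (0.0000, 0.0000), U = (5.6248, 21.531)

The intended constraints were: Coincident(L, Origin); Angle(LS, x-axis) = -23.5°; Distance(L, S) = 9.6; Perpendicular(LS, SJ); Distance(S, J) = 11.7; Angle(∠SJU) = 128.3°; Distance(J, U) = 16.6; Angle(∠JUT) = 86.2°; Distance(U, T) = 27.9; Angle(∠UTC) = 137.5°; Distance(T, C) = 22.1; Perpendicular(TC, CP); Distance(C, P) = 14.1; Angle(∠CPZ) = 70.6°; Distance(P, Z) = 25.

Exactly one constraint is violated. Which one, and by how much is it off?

Distance(P, Z) = 25 — off by 4.70.

L = (0.00, 0.00) ✓; LS at -23.50° ✓; |LS| = 9.600 ✓; ∠(LS, SJ) = 90.00° ✓; |SJ| = 11.70 ✓; ∠SJU = 128.3° ✓; |JU| = 16.60 ✓; ∠JUT = 86.20° ✓; |UT| = 27.90 ✓; ∠UTC = 137.5° ✓; |TC| = 22.10 ✓; ∠(TC, CP) = 90.00° ✓; |CP| = 14.10 ✓; ∠CPZ = 70.60° ✓; |PZ| = 29.70 ✗.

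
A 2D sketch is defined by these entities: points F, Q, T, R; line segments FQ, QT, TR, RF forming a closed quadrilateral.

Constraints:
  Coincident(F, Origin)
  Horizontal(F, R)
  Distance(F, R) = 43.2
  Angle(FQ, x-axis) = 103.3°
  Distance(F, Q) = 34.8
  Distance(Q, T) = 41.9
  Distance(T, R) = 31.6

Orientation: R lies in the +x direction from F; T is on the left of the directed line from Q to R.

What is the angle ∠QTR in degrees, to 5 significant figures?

112.53°

Checks: |QT| = 41.90 ✓; |TR| = 31.60 ✓.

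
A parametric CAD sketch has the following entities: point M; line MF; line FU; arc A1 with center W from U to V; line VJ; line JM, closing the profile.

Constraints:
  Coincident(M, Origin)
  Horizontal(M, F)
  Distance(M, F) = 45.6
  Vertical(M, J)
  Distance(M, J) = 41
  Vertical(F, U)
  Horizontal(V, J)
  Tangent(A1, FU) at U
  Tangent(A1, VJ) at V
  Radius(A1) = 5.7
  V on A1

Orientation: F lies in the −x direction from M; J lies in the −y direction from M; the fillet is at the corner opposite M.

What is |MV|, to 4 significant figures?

57.21

M is at the origin; M and F share the same y with |MF| = 45.6 and F on the −x side, so F = (-45.60, 0.000). MJ is vertical with |MJ| = 41.0 and J on the −y side, so J = (0.000, -41.00). The virtual corner opposite M is at (-45.60, -41.00). Tangency of A1 to FU means the radius WU is perpendicular to FU and since A1 is tangent to VJ there, WV ⟂ VJ, with radius 5.7, so the center W sits 5.7 in from both sides at W = (-39.90, -35.30). That places the tangent points at U = (-45.60, -35.30) on FU and V = (-39.90, -41.00) on VJ. Then |MV| = |V − M| = 57.21.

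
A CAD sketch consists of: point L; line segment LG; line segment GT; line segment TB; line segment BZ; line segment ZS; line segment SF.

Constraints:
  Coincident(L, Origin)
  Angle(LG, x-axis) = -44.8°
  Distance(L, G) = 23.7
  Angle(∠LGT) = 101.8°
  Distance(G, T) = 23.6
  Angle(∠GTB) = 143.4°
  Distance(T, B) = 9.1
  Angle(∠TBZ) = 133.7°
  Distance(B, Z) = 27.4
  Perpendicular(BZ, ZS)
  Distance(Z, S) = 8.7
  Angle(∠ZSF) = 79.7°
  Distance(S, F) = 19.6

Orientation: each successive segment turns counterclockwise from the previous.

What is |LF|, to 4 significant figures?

32.88

The perpendicularity gives ZS at right angles to BZ, so ZS runs at -153.7°; with |ZS| = 8.7, S = (19.69, 25.55). ∠ZSF = 79.7° gives SF at -53.40° from the x-axis; with |SF| = 19.6, F = (31.38, 9.817). Then |LF| = |F − L| = 32.88.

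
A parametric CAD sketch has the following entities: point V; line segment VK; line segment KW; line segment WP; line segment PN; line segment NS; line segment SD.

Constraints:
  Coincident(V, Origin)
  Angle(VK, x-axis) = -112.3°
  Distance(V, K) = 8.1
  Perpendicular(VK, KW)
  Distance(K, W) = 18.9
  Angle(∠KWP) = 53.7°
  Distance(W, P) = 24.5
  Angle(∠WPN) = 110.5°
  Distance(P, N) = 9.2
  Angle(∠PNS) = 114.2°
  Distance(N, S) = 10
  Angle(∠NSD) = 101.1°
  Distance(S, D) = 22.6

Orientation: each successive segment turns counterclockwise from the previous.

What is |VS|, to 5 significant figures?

5.9652

V is at the origin; VK runs at -112.3° with length 8.1, so K = (-3.0736, -7.4942). The perpendicularity gives KW at right angles to VK, so KW runs at -22.300°; with |KW| = 18.9, W = (14.413, -14.666). ∠KWP = 53.7° gives WP at 104.00° from the x-axis; with |WP| = 24.5, P = (8.4858, 9.1063). ∠WPN = 110.5° gives PN at 173.50° from the x-axis; with |PN| = 9.2, N = (-0.65508, 10.148). ∠PNS = 114.2° gives NS at -120.70° from the x-axis; with |NS| = 10.0, S = (-5.7605, 1.5493). Then |VS| = |S − V| = 5.9652.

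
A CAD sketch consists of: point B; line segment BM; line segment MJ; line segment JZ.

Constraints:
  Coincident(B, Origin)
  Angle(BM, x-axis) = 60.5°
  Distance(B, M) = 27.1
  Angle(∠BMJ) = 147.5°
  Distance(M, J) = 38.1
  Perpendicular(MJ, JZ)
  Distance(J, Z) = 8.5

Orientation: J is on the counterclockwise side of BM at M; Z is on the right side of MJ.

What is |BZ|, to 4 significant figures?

65.17

B is at the origin; BM runs at 60.5° with length 27.1, so M = 27.1·(cos 60.5°, sin 60.5°) = (13.34, 23.59). ∠BMJ = 147.5°, so MJ runs at 60.5° + (180° − 147.5°) = 93.00° from the x-axis; with |MJ| = 38.1, J = M + 38.1·(cos 93.00°, sin 93.00°) = (11.35, 61.63). The perpendicularity gives JZ at right angles to MJ; with |JZ| = 8.5 on the right of MJ, Z = J + 8.5·(0.9986, 0.05234) = (19.84, 62.08). Then |BZ| = |Z − B| = 65.17.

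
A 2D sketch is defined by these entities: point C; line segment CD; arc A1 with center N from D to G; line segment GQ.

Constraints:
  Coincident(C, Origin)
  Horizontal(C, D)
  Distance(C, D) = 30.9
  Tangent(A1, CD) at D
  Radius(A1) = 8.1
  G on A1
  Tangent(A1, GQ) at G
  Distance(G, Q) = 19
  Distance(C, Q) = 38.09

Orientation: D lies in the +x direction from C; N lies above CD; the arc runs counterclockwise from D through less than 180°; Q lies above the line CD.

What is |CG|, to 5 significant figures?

39.530

C is at the origin; CD is horizontal with |CD| = 30.9 and D on the +x side, so D = (30.900, 0.0000). Tangency of A1 to CD means the radius ND is perpendicular to CD, so N = D + (0, 8.1) = (30.900, 8.1000). Since NG ⟂ GQ (tangency), |NQ| = √(8.1² + 19.0²) = 20.655 regardless of where G sits on A1. So Q lies on both circle(C, 38.09) and circle(N, 20.655); the above-CD intersection is Q = (25.720, 28.095). G is the foot of the tangent from Q: G = (37.316, 13.044).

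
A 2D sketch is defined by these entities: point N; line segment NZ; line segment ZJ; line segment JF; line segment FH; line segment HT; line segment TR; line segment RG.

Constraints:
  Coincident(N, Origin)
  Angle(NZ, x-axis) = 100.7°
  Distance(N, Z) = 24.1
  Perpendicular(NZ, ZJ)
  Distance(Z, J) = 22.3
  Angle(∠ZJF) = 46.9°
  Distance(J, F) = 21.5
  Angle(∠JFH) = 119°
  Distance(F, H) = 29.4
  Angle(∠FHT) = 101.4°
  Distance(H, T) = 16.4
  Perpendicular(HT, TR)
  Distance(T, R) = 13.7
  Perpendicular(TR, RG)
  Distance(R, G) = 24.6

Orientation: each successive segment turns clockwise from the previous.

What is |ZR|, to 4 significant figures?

9.665

N is at the origin; NZ runs at 100.7° with length 24.1, so Z = (-4.475, 23.68). NZ ⟂ ZJ, so ZJ runs at 10.70°; with |ZJ| = 22.3, J = (17.44, 27.82). ∠ZJF = 46.9° gives JF at -122.4° from the x-axis; with |JF| = 21.5, F = (5.917, 9.668). ∠JFH = 119.0° gives FH at 176.6° from the x-axis; with |FH| = 29.4, H = (-23.43, 11.41). ∠FHT = 101.4° gives HT at 98.00° from the x-axis; with |HT| = 16.4, T = (-25.71, 27.65). HT ⟂ TR, so TR runs at 8.000°; with |TR| = 13.7, R = (-12.15, 29.56). Then |ZR| = |R − Z| = 9.665.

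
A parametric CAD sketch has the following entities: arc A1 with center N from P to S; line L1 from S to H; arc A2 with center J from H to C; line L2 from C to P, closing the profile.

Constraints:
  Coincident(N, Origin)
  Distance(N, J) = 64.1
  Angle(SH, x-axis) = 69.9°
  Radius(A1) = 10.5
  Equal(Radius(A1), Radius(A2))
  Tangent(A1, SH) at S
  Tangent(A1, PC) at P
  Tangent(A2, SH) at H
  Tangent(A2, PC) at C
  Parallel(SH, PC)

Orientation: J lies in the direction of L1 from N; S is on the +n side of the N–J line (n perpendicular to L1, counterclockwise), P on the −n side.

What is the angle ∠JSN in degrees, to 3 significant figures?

80.7°

N is at the origin and J lies 64.1 along u from N, so J = 64.1·u = (22.0, 60.2). Tangency of A1 to both parallel lines with radius 10.5 puts S and P at N ± 10.5·n: S = (-9.86, 3.61), P = (9.86, -3.61). Then cos ∠JSN = SJ·SN / (|SJ||SN|), giving 80.7°.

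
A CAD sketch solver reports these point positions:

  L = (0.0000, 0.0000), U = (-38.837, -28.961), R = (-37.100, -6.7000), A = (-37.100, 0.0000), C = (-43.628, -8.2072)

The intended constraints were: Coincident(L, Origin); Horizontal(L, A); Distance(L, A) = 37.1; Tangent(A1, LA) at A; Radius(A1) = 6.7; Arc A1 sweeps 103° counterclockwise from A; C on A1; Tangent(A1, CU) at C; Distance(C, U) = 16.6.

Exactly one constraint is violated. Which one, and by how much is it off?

Distance(C, U) = 16.6 — off by 4.70.

L = (0.00, 0.00) ✓; L.y = 0.00, A.y = 0.00 ✓; |LA| = 37.10 ✓; ∠(RA, AL) = 90.00° ✓; |RA| = 6.700 ✓; bearing(R→C) − bearing(R→A) = 103.0° ✓; |RC| = 6.700 ✓; ∠(RC, CU) = 90.00° ✓; |CU| = 21.30 ✗.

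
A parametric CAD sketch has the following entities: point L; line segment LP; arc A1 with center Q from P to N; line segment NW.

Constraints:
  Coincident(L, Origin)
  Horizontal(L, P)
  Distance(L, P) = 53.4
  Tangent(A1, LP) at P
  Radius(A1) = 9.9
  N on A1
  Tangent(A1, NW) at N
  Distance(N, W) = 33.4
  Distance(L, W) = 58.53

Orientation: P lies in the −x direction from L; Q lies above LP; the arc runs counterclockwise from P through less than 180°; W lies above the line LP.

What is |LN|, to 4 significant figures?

44.46

L is at the origin; L and P share the same y with |LP| = 53.4 and P on the −x side, so P = (-53.40, 0.000). Since A1 is tangent to LP there, QP ⟂ LP, so Q = P + (0, 9.9) = (-53.40, 9.900). Since QN ⟂ NW (tangency), |QW| = √(9.9² + 33.4²) = 34.84 regardless of where N sits on A1. So W lies on both circle(L, 58.53) and circle(Q, 34.84); the above-LP intersection is W = (-40.50, 42.26). N is the foot of the tangent from W: N = (-43.54, 8.998).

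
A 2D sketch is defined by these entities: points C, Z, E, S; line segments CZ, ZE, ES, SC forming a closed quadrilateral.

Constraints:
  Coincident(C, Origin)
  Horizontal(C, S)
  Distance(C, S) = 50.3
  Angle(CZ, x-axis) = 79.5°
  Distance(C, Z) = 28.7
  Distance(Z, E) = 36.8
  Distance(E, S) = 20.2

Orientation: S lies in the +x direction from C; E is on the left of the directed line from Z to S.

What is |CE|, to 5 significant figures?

44.162

C is at the origin; C and S share the same y with |CS| = 50.3 and S in +x, so S = (50.3, 0). CZ runs at 79.5° with |CZ| = 28.7, so Z = (5.2302, 28.219). E is determined by |ZE| = 36.8 and |ES| = 20.2 together: it lies at the intersection of circle(Z, 36.8) and circle(S, 20.2). With |ZS| = 53.175, the foot of the radical line on ZS is 35.485 from Z and the perpendicular offset is √(36.8² − 35.485²) = 9.7508. Taking the left-of-ZS solution: E = (40.480, 17.653).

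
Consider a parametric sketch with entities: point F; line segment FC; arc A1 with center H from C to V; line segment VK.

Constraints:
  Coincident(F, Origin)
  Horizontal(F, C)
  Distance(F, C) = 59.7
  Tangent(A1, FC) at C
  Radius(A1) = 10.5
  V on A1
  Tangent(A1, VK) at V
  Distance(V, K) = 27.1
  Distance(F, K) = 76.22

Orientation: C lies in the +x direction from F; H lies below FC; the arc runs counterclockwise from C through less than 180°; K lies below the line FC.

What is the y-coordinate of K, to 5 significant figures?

-38.979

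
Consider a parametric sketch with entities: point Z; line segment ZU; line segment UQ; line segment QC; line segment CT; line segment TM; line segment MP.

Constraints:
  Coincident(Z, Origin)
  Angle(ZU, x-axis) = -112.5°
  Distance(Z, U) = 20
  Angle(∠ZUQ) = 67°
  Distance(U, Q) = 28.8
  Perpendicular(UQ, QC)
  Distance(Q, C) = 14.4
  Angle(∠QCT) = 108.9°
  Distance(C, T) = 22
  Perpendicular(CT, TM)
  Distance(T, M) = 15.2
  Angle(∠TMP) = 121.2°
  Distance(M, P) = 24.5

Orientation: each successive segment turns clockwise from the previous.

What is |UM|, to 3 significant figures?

7.77

∠QCT = 108.9° gives CT at -26.6° from the x-axis; with |CT| = 22.0, T = (2.10, 2.31). The perpendicularity gives TM at right angles to CT, so TM runs at -117°; with |TM| = 15.2, M = (-4.70, -11.3). Then |UM| = |M − U| = 7.77.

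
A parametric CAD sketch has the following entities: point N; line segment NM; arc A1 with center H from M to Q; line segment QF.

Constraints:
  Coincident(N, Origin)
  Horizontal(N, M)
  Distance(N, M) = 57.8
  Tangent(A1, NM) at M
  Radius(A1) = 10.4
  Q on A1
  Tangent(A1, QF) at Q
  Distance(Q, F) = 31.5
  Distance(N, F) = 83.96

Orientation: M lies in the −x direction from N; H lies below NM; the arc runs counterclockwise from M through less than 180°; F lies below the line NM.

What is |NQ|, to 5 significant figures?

68.503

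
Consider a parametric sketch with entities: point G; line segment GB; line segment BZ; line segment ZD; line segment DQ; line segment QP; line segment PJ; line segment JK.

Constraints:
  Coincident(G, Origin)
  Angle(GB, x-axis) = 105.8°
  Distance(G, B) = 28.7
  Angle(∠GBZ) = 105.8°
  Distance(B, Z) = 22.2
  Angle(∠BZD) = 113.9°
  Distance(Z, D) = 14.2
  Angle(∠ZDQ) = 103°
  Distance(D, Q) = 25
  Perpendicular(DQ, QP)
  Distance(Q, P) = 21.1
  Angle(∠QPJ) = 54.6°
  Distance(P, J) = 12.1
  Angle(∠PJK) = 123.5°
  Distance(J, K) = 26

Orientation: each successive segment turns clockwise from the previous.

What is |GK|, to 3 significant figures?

30.4

G is at the origin; GB runs at 105.8° with length 28.7, so B = (-7.81, 27.6). ∠GBZ = 105.8° gives BZ at 31.6° from the x-axis; with |BZ| = 22.2, Z = (11.1, 39.2). ∠BZD = 113.9° gives ZD at -34.5° from the x-axis; with |ZD| = 14.2, D = (22.8, 31.2). ∠ZDQ = 103.0° gives DQ at -112° from the x-axis; with |DQ| = 25.0, Q = (13.6, 7.94). DQ ⟂ QP, so QP runs at 158°; with |QP| = 21.1, P = (-6.00, 15.7). ∠QPJ = 54.6° gives PJ at 33.1° from the x-axis; with |PJ| = 12.1, J = (4.14, 22.3). ∠PJK = 123.5° gives JK at -23.4° from the x-axis; with |JK| = 26.0, K = (28.0, 12.0). Then |GK| = |K − G| = 30.4.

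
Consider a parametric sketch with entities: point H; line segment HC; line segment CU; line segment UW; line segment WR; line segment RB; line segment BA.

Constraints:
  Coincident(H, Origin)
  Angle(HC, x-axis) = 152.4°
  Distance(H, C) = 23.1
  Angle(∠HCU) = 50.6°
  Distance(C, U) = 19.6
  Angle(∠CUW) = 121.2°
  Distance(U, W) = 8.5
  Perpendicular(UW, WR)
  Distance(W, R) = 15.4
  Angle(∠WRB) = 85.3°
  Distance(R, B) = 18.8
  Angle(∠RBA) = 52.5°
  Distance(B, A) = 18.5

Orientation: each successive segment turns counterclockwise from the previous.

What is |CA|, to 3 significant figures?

20.7

H is at the origin; HC runs at 152.4° with length 23.1, so C = (-20.5, 10.7). ∠HCU = 50.6° gives CU at -78.2° from the x-axis; with |CU| = 19.6, U = (-16.5, -8.48). ∠CUW = 121.2° gives UW at -19.4° from the x-axis; with |UW| = 8.5, W = (-8.45, -11.3). UW is perpendicular to WR, so WR runs at 70.6°; with |WR| = 15.4, R = (-3.33, 3.22). ∠WRB = 85.3° gives RB at 165° from the x-axis; with |RB| = 18.8, B = (-21.5, 7.99). ∠RBA = 52.5° gives BA at -67.2° from the x-axis; with |BA| = 18.5, A = (-14.3, -9.07). Then |CA| = |A − C| = 20.7.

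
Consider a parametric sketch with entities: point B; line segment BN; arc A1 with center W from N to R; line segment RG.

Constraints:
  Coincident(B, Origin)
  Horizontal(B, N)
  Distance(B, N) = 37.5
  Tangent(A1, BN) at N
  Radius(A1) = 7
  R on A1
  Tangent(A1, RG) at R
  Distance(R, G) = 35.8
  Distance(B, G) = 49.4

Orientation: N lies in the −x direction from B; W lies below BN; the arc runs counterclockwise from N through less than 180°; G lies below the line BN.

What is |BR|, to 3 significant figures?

44.9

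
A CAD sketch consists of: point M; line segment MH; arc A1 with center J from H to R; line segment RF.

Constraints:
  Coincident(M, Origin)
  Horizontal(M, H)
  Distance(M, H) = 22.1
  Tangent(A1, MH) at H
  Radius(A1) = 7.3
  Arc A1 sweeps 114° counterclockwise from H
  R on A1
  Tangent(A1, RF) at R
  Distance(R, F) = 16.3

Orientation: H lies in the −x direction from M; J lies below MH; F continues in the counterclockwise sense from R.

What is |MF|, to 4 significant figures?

33.51

On A1, H sits at bearing 90° from J; a 114° counterclockwise sweep puts R at bearing 204°, so R = J + 7.3·(cos 204°, sin 204°) = (-28.77, -10.27). Tangency of A1 to RF means the radius JR is perpendicular to RF, so RF runs along (−sin 204°, cos 204°); with |RF| = 16.3, F = (-22.14, -25.16). Then |MF| = |F − M| = 33.51.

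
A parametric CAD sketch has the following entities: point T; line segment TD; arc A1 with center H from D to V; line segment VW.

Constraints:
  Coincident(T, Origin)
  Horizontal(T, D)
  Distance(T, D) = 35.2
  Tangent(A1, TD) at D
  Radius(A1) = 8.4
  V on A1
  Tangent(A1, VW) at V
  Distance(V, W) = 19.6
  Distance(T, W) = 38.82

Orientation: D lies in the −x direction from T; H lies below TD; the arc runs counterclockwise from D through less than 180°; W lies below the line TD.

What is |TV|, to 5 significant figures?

43.488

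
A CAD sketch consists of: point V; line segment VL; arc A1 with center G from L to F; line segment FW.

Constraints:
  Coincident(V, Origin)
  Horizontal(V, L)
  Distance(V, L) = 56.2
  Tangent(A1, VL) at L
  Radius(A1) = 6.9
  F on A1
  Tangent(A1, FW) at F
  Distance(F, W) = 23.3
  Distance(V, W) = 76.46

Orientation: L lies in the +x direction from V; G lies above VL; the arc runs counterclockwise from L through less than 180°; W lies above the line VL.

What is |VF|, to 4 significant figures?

62.60

Checks: |GF| = 6.900 ✓; ∠(GF, FW) = 90.00° ✓; |FW| = 23.30 ✓; |VW| = 76.46 ✓.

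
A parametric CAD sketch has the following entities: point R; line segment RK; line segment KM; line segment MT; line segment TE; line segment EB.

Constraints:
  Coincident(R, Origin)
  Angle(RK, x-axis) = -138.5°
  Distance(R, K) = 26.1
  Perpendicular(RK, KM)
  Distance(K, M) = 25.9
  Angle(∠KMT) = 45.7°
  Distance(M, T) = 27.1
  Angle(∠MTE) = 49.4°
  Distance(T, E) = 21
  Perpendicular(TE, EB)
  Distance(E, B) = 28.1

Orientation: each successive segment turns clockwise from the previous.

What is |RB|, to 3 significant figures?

44.7

∠MTE = 49.4° gives TE at -133° from the x-axis; with |TE| = 21.0, E = (-24.1, -14.5). TE ⟂ EB, so EB runs at 137°; with |EB| = 28.1, B = (-44.5, 4.83). Then |RB| = |B − R| = 44.7.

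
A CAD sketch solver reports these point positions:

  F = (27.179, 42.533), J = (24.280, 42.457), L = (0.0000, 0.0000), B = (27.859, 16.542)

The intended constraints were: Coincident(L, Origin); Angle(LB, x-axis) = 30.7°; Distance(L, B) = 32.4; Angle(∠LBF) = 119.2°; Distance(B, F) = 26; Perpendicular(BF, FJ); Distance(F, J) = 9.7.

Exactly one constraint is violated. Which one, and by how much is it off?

Distance(F, J) = 9.7 — off by 6.80.

L = (0.00, 0.00) ✓; LB at 30.70° ✓; |LB| = 32.40 ✓; ∠LBF = 119.2° ✓; |BF| = 26.00 ✓; ∠(BF, FJ) = 90.00° ✓; |FJ| = 2.900 ✗.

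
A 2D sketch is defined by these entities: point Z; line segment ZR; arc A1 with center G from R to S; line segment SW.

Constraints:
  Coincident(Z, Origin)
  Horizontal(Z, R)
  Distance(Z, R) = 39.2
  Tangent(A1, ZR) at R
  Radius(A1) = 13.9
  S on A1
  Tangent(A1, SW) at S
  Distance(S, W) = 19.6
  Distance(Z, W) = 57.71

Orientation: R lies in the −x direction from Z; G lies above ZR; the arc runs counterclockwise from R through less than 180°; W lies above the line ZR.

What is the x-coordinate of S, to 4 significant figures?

-29.65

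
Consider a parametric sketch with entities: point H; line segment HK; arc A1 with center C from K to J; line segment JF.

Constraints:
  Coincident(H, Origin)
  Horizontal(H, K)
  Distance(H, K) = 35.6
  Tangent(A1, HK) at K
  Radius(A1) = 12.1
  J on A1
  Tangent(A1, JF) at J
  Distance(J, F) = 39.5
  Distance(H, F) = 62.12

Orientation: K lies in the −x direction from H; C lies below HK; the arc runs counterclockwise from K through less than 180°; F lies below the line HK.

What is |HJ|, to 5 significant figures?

49.685

Checks: |CJ| = 12.10 ✓; ∠(CJ, JF) = 90.00° ✓; |JF| = 39.50 ✓; |HF| = 62.12 ✓.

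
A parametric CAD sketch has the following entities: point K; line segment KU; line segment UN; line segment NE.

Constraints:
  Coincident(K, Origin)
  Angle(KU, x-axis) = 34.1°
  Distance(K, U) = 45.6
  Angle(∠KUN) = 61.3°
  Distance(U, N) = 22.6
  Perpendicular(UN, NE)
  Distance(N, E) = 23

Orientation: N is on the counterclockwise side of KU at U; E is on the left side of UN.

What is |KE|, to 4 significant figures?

17.01

K is at the origin; KU runs at 34.1° with length 45.6, so U = 45.6·(cos 34.1°, sin 34.1°) = (37.76, 25.57). ∠KUN = 61.3°, so UN runs at 34.1° + (180° − 61.3°) = 152.8° from the x-axis; with |UN| = 22.6, N = U + 22.6·(cos 152.8°, sin 152.8°) = (17.66, 35.90). The perpendicularity gives NE at right angles to UN; with |NE| = 23.0 on the left of UN, E = N + 23.0·(-0.4571, -0.8894) = (7.145, 15.44). Then |KE| = |E − K| = 17.01.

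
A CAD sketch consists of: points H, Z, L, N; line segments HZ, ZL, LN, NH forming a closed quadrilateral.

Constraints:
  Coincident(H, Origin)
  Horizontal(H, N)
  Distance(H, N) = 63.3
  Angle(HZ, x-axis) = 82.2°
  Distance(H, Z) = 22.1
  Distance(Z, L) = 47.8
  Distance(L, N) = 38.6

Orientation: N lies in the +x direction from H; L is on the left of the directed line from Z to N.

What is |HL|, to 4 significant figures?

60.45

Checks: |ZL| = 47.80 ✓; |LN| = 38.60 ✓.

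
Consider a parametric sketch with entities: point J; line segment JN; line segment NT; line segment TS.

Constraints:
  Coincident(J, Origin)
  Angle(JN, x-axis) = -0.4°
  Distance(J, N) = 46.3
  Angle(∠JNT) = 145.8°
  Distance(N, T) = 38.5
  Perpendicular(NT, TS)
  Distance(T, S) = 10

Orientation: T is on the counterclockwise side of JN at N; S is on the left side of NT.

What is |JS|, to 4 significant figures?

78.45

J is at the origin; JN runs at -0.4° with length 46.3, so N = 46.3·(cos -0.4°, sin -0.4°) = (46.30, -0.3232). ∠JNT = 145.8°, so NT runs at -0.4° + (180° − 145.8°) = 33.80° from the x-axis; with |NT| = 38.5, T = N + 38.5·(cos 33.80°, sin 33.80°) = (78.29, 21.09). NT is perpendicular to TS; with |TS| = 10.0 on the left of NT, S = T + 10.0·(-0.5563, 0.8310) = (72.73, 29.40). Then |JS| = |S − J| = 78.45.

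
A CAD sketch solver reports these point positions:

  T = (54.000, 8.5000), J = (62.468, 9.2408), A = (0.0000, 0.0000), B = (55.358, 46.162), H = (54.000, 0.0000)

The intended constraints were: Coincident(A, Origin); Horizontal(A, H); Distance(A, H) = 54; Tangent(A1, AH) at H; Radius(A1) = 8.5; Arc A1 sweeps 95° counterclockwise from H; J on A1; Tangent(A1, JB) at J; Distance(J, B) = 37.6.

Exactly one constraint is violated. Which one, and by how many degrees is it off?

Tangent(A1, JB) at J — off by 5.90°.

A = (0.00, 0.00) ✓; A.y = 0.00, H.y = 0.00 ✓; |AH| = 54.00 ✓; ∠(TH, HA) = 90.00° ✓; |TH| = 8.500 ✓; bearing(T→J) − bearing(T→H) = 95.00° ✓; |TJ| = 8.500 ✓; ∠(TJ, JB) = 84.10° ✗; |JB| = 37.60 ✓.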